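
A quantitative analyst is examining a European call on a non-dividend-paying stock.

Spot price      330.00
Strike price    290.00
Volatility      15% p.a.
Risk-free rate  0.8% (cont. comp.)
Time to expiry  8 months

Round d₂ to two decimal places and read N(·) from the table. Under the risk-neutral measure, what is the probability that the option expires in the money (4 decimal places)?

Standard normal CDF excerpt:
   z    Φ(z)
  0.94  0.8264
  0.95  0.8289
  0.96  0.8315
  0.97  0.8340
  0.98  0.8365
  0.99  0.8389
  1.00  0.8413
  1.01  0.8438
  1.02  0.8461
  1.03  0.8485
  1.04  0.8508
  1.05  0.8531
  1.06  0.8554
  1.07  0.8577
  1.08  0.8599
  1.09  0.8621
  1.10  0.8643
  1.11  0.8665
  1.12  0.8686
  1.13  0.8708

σ√T = 0.15 × 0.8165 = 0.1225
d₁ = [ln(330/290) + (0.008 + 0.15²/2)·0.6667] / 0.1225 = [0.1292 + 0.0128] / 0.1225 = 1.1598 ≈ 1.16
d₂ = d₁ − σ√T = 1.1598 − 0.1225 = 1.0373 ≈ 1.04
Risk-neutral Pr[S_T > K] = N(d₂) = N(1.04) = 0.8508

0.8508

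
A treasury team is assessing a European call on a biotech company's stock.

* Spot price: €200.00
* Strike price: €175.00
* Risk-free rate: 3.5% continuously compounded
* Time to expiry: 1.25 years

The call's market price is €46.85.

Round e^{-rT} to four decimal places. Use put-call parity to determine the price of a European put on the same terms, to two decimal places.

exp(−rT) = exp(−0.035·1.25) = 0.9572
Put-call parity: C − P = S − K·e^(−rT) = 200 − 175·0.9572 = 200 − 167.5100 = 32.4900
P = C − (C − P) = 46.85 − (32.4900) = 14.3600

€14.36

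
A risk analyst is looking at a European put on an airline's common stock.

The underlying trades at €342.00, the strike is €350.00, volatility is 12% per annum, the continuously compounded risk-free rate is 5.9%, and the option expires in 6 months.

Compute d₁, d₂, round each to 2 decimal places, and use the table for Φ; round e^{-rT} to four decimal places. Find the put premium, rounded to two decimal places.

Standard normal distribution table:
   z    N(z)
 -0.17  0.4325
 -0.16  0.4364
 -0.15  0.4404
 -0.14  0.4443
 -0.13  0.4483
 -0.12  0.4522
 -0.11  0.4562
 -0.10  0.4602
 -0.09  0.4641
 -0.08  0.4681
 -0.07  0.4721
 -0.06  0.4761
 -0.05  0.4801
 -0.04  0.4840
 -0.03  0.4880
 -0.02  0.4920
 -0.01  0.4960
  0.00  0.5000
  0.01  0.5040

σ√T = 0.12 × 0.7071 = 0.0849
d₁ = [ln(342/350) + (0.059 + 0.12²/2)·0.5] / 0.0849 = [-0.0231 + 0.0331] / 0.0849 = 0.1176 ≈ 0.12
d₂ = d₁ − σ√T = 0.1176 − 0.0849 = 0.0327 ≈ 0.03
exp(−rT) = exp(−0.059·0.5) = 0.9709
P = 350·0.9709·N(-0.03) − 342·N(-0.12) = 350·0.9709·0.4880 − 342·0.4522 = 165.8297 − 154.6524 = 11.1773

€11.18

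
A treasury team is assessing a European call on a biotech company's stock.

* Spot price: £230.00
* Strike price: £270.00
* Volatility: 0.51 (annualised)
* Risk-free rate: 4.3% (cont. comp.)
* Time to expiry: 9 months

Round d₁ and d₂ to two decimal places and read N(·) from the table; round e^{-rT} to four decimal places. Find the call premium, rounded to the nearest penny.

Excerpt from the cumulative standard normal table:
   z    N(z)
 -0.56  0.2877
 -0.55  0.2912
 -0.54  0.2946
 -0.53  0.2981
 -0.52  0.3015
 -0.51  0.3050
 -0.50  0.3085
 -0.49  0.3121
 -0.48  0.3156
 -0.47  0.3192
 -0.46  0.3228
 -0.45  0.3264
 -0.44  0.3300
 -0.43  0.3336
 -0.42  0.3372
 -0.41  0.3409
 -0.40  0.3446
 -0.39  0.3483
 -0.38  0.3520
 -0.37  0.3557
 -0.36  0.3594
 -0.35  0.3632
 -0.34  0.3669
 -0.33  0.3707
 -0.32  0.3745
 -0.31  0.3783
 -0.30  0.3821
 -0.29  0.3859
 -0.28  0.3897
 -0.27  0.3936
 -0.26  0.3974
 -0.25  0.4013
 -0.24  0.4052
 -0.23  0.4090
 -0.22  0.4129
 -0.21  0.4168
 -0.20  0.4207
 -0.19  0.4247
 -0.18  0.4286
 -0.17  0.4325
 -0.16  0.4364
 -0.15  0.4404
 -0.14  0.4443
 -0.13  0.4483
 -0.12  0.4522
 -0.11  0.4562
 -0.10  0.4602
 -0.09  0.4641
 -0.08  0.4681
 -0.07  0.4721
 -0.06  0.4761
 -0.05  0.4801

T = 0.75;  σ√T = 0.4417
ln(S/K) + (r + σ²/2)T = ln(230/270) + (0.043 + 0.51²/2)·0.75 = -0.1603 + 0.1298 = -0.0306
d₁ = -0.0306 / 0.4417 = -0.0692 which rounds to -0.07
d₂ = d₁ − σ√T = -0.0692 − 0.4417 = -0.5109 which rounds to -0.51
exp(−rT) = exp(−0.043·0.75) = 0.9683
C = 230·N(-0.07) − 270·0.9683·N(-0.51) = 230·0.4721 − 270·0.9683·0.3050 = 108.5830 − 79.7395 = 28.8435

£28.84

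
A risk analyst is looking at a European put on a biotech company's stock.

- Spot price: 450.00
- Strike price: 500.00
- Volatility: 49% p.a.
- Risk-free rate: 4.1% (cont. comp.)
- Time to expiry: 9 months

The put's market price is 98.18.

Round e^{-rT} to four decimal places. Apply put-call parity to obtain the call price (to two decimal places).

exp(−rT) = exp(−0.041·0.75) = 0.9697
Put-call parity: C − P = S − K·e^(−rT) = 450 − 500·0.9697 = 450 − 484.8500 = -34.8500
C = P + (C − P) = 98.18 + (-34.8500) = 63.3300

63.33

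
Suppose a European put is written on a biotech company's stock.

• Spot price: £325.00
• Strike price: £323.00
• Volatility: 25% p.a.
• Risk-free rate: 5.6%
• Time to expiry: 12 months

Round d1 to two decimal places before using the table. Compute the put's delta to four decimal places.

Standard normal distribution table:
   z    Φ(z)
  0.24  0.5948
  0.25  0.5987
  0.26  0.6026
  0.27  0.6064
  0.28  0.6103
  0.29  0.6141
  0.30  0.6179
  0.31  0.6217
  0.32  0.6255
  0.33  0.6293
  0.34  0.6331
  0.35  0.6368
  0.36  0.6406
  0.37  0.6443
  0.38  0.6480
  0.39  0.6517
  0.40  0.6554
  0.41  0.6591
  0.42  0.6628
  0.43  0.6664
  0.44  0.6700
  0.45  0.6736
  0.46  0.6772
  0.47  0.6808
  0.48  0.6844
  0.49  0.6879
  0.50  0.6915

σ√T = 0.25·√1 = 0.2500
ln(S/K) + (r + σ²/2)T = ln(325/323) + (0.056 + 0.25²/2)·1 = 0.0062 + 0.0872 = 0.0934
d₁ = 0.0934 / 0.2500 = 0.3737 ⇒ 0.37
N(d₁) = N(0.37) = 0.6443
Δ_put = N(d₁) − 1 = 0.6443 − 1 = -0.3557

-0.3557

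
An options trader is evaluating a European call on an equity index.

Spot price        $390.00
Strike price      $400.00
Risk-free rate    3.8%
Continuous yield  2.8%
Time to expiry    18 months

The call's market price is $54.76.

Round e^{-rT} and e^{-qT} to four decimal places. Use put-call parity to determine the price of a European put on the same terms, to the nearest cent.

$58.63

exp(−qT) = exp(−0.028·1.5) = 0.9589;  exp(−rT) = exp(−0.038·1.5) = 0.9446
Put-call parity: C − P = S·e^(−qT) − K·e^(−rT) = 390·0.9589 − 400·0.9446 = 373.9710 − 377.8400 = -3.8690
P = C − (C − P) = 54.76 − (-3.8690) = 58.6290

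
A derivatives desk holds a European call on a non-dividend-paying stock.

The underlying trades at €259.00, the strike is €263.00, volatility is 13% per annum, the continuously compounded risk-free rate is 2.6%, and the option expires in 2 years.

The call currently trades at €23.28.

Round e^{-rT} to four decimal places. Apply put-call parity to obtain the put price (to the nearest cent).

exp(−rT) = exp(−0.026·2) = 0.9493
Put-call parity: C − P = S − K·e^(−rT) = 259 − 263·0.9493 = 259 − 249.6659 = 9.3341
P = C − (C − P) = 23.28 − (9.3341) = 13.9459

€13.95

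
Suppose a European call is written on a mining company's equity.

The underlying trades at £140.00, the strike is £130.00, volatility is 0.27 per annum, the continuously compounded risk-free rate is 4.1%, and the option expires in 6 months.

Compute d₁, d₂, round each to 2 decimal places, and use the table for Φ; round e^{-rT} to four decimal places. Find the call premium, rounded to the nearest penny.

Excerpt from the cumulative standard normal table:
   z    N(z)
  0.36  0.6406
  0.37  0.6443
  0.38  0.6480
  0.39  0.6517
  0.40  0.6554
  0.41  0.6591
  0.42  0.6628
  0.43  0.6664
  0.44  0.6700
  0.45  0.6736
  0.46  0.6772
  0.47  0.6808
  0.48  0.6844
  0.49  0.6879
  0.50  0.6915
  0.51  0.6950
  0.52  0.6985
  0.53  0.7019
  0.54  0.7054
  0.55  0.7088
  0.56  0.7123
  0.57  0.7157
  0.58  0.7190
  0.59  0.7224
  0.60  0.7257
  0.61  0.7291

σ√T = 0.27 × 0.7071 = 0.1909
d₁ = [ln(140/130) + (0.041 + 0.27²/2)·0.5] / 0.1909 = [0.0741 + 0.0387] / 0.1909 = 0.5910 → 0.59
d₂ = d₁ − σ√T = 0.5910 − 0.1909 = 0.4001 → 0.40
e^(−rT) = e^(−0.041·0.5) = 0.9797
C = 140·N(0.59) − 130·0.9797·N(0.40) = 140·0.7224 − 130·0.9797·0.6554 = 101.1360 − 83.4724 = 17.6636

£17.66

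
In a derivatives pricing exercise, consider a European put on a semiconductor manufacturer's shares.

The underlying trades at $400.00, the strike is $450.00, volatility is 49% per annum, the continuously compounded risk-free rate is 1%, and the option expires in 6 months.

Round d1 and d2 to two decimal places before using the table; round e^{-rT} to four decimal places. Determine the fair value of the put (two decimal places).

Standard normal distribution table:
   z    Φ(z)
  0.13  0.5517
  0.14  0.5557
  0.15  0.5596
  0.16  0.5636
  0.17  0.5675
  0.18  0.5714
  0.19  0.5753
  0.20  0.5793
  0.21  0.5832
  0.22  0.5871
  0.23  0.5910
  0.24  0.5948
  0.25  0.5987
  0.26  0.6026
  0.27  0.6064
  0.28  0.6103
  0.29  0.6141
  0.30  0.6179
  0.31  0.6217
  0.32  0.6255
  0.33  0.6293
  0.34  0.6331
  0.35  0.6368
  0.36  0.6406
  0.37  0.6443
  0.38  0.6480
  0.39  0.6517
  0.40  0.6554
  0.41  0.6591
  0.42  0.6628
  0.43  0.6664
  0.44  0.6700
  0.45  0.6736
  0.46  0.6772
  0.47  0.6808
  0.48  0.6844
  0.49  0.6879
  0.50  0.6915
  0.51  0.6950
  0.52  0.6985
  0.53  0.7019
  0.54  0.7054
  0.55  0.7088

σ√T = 0.49·√0.5 = 0.3465
d₁ = [ln(400/450) + (0.01 + 0.49²/2)·0.5] / 0.3465 = [-0.1178 + 0.0650] / 0.3465 = -0.1523 ≈ -0.15
d₂ = d₁ − σ√T = -0.1523 − 0.3465 = -0.4987 ≈ -0.50
exp(−rT) = exp(−0.01·0.5) = 0.9950
N(−d₂) = N(0.50) = 0.6915;  N(−d₁) = N(0.15) = 0.5596
P = 450·0.9950·0.6915 − 400·0.5596 = 309.6191 − 223.8400 = 85.7791

$85.78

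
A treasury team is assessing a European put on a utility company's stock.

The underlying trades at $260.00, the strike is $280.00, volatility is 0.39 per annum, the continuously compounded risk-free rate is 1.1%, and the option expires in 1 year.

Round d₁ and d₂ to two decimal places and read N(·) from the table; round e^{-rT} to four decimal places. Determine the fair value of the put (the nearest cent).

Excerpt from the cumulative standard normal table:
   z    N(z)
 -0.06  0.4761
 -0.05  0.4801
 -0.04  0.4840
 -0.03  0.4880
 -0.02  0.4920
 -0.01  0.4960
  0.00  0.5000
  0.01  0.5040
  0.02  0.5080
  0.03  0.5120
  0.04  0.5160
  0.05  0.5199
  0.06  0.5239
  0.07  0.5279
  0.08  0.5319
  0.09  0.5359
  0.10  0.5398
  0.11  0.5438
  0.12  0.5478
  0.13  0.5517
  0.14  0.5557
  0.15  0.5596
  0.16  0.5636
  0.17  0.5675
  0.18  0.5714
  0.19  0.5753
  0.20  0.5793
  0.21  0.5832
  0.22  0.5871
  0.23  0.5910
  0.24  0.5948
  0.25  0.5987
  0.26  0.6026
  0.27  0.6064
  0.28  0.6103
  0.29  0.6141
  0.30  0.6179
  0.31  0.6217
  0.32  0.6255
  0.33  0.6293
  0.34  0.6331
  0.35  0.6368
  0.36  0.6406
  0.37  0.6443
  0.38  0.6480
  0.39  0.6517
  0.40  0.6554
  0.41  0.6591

T = 1;  σ√T = 0.3900
d₁ = [ln(260/280) + (0.011 + ½·0.39²)·1] / (σ√T) = (-0.0741 + 0.0871) / 0.3900 = 0.0332 → 0.03
d₂ = 0.0332 − 0.3900 = -0.3568 → -0.36
e^(−rT) = e^(−0.011·1) = 0.9891
P = 280·0.9891·N(0.36) − 260·N(-0.03) = 280·0.9891·0.6406 − 260·0.4880 = 177.4129 − 126.8800 = 50.5329

$50.53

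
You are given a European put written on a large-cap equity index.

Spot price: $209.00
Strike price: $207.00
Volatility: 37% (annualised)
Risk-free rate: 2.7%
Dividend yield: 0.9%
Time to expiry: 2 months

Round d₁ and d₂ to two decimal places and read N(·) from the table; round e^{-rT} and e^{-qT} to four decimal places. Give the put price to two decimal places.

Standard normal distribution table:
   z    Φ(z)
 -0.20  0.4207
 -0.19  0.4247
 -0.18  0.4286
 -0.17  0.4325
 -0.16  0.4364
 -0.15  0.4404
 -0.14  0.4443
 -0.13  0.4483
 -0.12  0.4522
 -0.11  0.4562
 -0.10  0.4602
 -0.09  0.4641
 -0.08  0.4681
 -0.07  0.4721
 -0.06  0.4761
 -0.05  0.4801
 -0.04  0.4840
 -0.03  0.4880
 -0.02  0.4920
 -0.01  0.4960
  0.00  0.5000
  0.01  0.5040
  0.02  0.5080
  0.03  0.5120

$11.14

σ√T = 0.37·√0.1667 = 0.1511
d₁ = [ln(209/207) + (0.027 − 0.009 + ½·0.37²)·0.1667] / (σ√T) = (0.0096 + 0.0144) / 0.1511 = 0.1590 ≈ 0.16
d₂ = 0.1590 − 0.1511 = 0.0080 ≈ 0.01
e^(−qT) = e^(−0.009·0.1667) = 0.9985;  e^(−rT) = e^(−0.027·0.1667) = 0.9955
N(−d₂) = N(-0.01) = 0.4960;  N(−d₁) = N(-0.16) = 0.4364
P = 207·0.9955·0.4960 − 209·0.9985·0.4364 = 102.2100 − 91.0708 = 11.1392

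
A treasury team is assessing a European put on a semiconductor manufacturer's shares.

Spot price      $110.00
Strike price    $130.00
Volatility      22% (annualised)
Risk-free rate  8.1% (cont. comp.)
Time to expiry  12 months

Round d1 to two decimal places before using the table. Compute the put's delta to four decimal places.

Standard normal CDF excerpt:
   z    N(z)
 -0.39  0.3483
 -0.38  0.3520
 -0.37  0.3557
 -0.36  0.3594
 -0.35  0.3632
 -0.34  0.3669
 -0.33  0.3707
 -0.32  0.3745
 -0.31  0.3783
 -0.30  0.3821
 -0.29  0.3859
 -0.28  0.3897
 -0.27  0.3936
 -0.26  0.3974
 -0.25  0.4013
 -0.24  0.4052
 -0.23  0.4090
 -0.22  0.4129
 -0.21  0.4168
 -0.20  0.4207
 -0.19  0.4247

-0.6103

σ√T = 0.22·√1 = 0.2200
d₁ = [ln(110/130) + (0.081 + 0.22²/2)·1] / 0.2200 = [-0.1671 + 0.1052] / 0.2200 = -0.2812 ⇒ -0.28
N(d₁) = N(-0.28) = 0.3897
Δ_put = N(d₁) − 1 = 0.3897 − 1 = -0.6103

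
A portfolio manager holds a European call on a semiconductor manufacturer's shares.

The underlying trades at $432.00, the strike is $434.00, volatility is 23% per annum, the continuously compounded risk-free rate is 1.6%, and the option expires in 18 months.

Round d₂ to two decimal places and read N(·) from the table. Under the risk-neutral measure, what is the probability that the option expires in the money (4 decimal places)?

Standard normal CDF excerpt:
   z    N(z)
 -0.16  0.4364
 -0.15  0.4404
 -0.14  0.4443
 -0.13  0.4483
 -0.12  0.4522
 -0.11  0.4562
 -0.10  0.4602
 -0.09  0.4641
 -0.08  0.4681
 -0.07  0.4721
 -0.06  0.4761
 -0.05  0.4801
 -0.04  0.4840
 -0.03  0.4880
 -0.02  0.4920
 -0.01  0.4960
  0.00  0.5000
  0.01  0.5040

0.4721

σ√T = 0.23·√1.5 = 0.2817
d₁ = [ln(432/434) + (0.016 + ½·0.23²)·1.5] / (σ√T) = (-0.0046 + 0.0637) / 0.2817 = 0.2096 ≈ 0.21
d₂ = 0.2096 − 0.2817 = -0.0720 ≈ -0.07
Risk-neutral Pr[S_T > K] = N(d₂) = N(-0.07) = 0.4721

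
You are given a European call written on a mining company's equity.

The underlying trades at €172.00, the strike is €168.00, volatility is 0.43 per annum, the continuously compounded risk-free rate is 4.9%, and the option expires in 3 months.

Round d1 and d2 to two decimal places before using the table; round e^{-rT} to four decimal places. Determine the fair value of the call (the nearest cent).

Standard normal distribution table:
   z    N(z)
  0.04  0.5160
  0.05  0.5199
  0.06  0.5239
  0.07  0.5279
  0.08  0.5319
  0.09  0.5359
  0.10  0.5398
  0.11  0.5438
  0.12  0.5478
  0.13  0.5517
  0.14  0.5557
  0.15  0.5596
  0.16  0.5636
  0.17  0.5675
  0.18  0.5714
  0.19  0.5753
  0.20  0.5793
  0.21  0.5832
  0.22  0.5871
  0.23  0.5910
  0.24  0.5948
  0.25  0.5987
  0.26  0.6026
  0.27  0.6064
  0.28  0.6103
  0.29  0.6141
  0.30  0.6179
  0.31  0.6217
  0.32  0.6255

T = 0.25;  σ√T = 0.2150
ln(S/K) + (r + σ²/2)T = ln(172/168) + (0.049 + 0.43²/2)·0.25 = 0.0235 + 0.0354 = 0.0589
d₁ = 0.0589 / 0.2150 = 0.2739 ≈ 0.27
d₂ = d₁ − σ√T = 0.2739 − 0.2150 = 0.0589 ≈ 0.06
e^(−rT) = e^(−0.049·0.25) = 0.9878
C = 172·N(0.27) − 168·0.9878·N(0.06) = 172·0.6064 − 168·0.9878·0.5239 = 104.3008 − 86.9414 = 17.3594

€17.36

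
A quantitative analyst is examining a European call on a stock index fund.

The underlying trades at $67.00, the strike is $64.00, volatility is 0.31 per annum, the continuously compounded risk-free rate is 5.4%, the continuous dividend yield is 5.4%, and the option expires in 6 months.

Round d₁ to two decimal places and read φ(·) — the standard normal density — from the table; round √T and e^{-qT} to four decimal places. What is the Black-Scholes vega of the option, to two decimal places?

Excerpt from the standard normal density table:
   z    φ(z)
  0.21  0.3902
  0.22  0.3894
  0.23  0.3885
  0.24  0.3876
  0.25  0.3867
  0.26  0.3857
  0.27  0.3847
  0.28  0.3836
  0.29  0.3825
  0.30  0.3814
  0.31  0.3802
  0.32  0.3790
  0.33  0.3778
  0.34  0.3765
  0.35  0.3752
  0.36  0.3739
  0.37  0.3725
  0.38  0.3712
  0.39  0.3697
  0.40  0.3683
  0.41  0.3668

17.48

T = 0.5;  σ√T = 0.2192
ln(S/K) + (r − q + σ²/2)T = ln(67/64) + (0.054 − 0.054 + 0.31²/2)·0.5 = 0.0458 + 0.0240 = 0.0698
d₁ = 0.0698 / 0.2192 = 0.3186 → 0.32
√T = √0.5 = 0.7071
φ(d₁) = φ(0.32) = 0.3790
exp(−qT) = exp(−0.054·0.5) = 0.9734
vega = S·exp(−qT)·φ(d₁)·√T = 67·0.9734·0.3790·0.7071 = 17.4778
(Call and put vega coincide under Black-Scholes.)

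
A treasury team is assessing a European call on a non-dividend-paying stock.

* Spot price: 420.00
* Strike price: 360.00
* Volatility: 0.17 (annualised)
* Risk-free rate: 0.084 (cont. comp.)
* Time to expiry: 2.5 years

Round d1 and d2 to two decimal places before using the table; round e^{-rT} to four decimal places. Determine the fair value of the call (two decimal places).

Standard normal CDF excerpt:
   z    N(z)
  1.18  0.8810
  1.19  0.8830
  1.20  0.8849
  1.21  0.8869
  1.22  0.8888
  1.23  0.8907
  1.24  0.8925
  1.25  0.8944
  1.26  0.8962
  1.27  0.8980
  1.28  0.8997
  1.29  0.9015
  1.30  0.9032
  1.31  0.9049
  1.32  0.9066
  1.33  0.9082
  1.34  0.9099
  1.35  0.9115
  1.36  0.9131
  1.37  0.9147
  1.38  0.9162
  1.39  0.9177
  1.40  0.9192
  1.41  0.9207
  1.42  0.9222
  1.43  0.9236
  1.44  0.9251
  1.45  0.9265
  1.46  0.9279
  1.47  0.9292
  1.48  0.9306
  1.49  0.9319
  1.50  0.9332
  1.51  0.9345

T = 2.5;  σ√T = 0.2688
d₁ = [ln(420/360) + (0.084 + ½·0.17²)·2.5] / (σ√T) = (0.1542 + 0.2461) / 0.2688 = 1.4892 which rounds to 1.49
d₂ = 1.4892 − 0.2688 = 1.2204 which rounds to 1.22
exp(−rT) = exp(−0.084·2.5) = 0.8106
N(d₁) = N(1.49) = 0.9319;  N(d₂) = N(1.22) = 0.8888
C = 420·0.9319 − 360·0.8106·0.8888 = 391.3980 − 259.3661 = 132.0319

132.03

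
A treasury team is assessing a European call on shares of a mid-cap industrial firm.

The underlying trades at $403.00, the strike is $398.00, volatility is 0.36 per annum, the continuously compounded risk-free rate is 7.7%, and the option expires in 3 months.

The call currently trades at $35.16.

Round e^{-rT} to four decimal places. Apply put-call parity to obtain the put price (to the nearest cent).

$22.56

e^(−rT) = e^(−0.077·0.25) = 0.9809
Put-call parity: C − P = S − K·e^(−rT) = 403 − 398·0.9809 = 403 − 390.3982 = 12.6018
P = C − (C − P) = 35.16 − (12.6018) = 22.5582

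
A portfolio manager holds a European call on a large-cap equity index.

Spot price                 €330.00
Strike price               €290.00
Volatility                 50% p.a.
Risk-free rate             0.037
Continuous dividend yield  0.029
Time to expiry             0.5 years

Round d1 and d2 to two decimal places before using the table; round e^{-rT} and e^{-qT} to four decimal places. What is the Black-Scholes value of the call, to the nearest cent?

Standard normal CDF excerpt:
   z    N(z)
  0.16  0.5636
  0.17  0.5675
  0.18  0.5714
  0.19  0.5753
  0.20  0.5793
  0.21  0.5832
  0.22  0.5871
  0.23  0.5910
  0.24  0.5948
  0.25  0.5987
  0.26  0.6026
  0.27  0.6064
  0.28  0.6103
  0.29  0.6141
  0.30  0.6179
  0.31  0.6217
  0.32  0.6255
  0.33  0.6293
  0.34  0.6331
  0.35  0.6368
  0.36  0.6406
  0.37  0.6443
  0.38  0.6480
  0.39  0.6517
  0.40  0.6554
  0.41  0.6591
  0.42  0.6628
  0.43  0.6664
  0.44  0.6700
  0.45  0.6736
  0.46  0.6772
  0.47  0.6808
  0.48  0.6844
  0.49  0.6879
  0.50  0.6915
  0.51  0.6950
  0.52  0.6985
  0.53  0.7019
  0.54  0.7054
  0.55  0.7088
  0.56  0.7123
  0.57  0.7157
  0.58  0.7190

€65.61

σ√T = 0.5·√0.5 = 0.3536
ln(S/K) + (r − q + σ²/2)T = ln(330/290) + (0.037 − 0.029 + 0.5²/2)·0.5 = 0.1292 + 0.0665 = 0.1957
d₁ = 0.1957 / 0.3536 = 0.5536 which rounds to 0.55
d₂ = d₁ − σ√T = 0.5536 − 0.3536 = 0.2000 which rounds to 0.20
exp(−qT) = exp(−0.029·0.5) = 0.9856;  exp(−rT) = exp(−0.037·0.5) = 0.9817
C = 330·0.9856·N(0.55) − 290·0.9817·N(0.20) = 330·0.9856·0.7088 − 290·0.9817·0.5793 = 230.5358 − 164.9227 = 65.6131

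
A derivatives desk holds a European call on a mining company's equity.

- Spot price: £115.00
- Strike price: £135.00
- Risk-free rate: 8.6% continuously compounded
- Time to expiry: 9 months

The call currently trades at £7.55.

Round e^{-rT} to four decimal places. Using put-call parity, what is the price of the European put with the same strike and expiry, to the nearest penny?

e^(−rT) = e^(−0.086·0.75) = 0.9375
Put-call parity: C − P = S − K·e^(−rT) = 115 − 135·0.9375 = 115 − 126.5625 = -11.5625
P = C − (C − P) = 7.55 − (-11.5625) = 19.1125

£19.11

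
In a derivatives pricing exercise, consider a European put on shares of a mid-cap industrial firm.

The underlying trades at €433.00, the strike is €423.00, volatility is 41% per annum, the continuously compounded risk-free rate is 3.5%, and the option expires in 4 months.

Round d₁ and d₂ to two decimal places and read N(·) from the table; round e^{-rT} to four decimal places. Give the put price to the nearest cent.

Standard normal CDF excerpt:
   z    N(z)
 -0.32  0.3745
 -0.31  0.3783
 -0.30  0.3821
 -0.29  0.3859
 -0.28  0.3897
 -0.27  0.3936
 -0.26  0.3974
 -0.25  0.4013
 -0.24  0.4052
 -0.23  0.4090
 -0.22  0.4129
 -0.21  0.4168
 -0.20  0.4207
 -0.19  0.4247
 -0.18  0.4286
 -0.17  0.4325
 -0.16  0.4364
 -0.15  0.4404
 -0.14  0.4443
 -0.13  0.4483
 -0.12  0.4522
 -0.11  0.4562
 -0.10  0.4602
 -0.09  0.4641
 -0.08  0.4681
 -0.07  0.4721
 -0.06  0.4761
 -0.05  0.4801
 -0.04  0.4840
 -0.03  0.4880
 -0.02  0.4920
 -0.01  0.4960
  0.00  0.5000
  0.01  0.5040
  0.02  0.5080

€33.60

σ√T = 0.41·√0.3333 = 0.2367
d₁ = [ln(433/423) + (0.035 + 0.41²/2)·0.3333] / 0.2367 = [0.0234 + 0.0397] / 0.2367 = 0.2664 ≈ 0.27
d₂ = d₁ − σ√T = 0.2664 − 0.2367 = 0.0296 ≈ 0.03
exp(−rT) = exp(−0.035·0.3333) = 0.9884
P = 423·0.9884·N(-0.03) − 433·N(-0.27) = 423·0.9884·0.4880 − 433·0.3936 = 204.0295 − 170.4288 = 33.6007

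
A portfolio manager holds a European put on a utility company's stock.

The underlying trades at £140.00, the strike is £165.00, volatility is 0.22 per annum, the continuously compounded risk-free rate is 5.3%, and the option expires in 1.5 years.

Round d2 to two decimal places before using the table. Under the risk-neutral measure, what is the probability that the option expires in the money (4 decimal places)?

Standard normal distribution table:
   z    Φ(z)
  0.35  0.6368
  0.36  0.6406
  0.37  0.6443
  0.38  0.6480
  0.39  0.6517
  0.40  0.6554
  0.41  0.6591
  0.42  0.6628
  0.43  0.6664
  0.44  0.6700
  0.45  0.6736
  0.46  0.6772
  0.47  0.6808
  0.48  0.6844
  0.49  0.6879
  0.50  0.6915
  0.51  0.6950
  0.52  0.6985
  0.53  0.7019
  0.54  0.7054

σ√T = 0.22·√1.5 = 0.2694
d₁ = [ln(140/165) + (0.053 + ½·0.22²)·1.5] / (σ√T) = (-0.1643 + 0.1158) / 0.2694 = -0.1800 ≈ -0.18
d₂ = -0.1800 − 0.2694 = -0.4495 ≈ -0.45
Pr(exercise) under Q = N(−d₂) = N(0.45) = 0.6736

0.6736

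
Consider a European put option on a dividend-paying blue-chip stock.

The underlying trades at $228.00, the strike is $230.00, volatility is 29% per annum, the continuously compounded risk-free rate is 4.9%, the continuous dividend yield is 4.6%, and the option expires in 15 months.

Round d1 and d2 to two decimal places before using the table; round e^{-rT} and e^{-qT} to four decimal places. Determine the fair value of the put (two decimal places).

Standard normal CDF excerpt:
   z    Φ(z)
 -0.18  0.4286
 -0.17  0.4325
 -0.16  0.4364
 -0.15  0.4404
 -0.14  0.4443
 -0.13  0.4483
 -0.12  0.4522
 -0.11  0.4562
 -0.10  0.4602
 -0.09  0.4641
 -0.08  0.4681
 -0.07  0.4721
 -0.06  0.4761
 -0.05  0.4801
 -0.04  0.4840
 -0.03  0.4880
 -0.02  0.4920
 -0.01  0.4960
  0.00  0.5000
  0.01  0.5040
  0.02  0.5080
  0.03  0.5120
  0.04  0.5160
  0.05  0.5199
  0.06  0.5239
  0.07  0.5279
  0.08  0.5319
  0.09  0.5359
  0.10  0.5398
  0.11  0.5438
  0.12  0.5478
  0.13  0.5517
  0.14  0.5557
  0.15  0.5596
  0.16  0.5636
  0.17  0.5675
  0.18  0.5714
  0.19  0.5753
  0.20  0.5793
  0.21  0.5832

T = 1.25;  σ√T = 0.3242
d₁ = [ln(228/230) + (0.049 − 0.046 + 0.29²/2)·1.25] / 0.3242 = [-0.0087 + 0.0563] / 0.3242 = 0.1467 ≈ 0.15
d₂ = d₁ − σ√T = 0.1467 − 0.3242 = -0.1775 ≈ -0.18
e^(−qT) = e^(−0.046·1.25) = 0.9441;  e^(−rT) = e^(−0.049·1.25) = 0.9406
N(−d₂) = N(0.18) = 0.5714;  N(−d₁) = N(-0.15) = 0.4404
P = 230·0.9406·0.5714 − 228·0.9441·0.4404 = 123.6155 − 94.7982 = 28.8173

$28.82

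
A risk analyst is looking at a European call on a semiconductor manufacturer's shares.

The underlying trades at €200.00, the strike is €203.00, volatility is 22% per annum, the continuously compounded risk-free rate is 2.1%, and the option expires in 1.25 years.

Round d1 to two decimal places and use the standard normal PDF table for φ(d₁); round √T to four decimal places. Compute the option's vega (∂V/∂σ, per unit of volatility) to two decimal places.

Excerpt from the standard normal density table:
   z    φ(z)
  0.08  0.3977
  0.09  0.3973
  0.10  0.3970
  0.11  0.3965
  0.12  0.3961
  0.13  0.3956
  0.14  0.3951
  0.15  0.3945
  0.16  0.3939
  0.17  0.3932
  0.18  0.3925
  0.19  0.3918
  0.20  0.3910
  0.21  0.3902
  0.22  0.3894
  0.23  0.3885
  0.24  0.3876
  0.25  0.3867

87.92

T = 1.25;  σ√T = 0.2460
d₁ = [ln(200/203) + (0.021 + ½·0.22²)·1.25] / (σ√T) = (-0.0149 + 0.0565) / 0.2460 = 0.1692 ≈ 0.17
√T = √1.25 = 1.1180
φ(d₁) = φ(0.17) = 0.3932
vega = S·φ(d₁)·√T = 200·0.3932·1.1180 = 87.9195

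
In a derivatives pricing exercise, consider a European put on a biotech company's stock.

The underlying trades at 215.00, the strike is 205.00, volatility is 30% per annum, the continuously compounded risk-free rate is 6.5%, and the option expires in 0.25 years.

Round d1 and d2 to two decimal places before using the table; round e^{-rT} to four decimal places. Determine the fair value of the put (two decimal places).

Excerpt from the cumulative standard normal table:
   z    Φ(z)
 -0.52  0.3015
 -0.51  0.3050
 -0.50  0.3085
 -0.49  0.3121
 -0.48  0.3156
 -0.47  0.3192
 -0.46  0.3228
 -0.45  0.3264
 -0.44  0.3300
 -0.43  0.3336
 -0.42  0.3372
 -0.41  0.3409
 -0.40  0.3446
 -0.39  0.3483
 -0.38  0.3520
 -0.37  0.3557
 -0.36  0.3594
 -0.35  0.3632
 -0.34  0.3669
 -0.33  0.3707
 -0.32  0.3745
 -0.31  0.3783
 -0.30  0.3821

6.93

σ√T = 0.3·√0.25 = 0.1500
d₁ = [ln(215/205) + (0.065 + ½·0.3²)·0.25] / (σ√T) = (0.0476 + 0.0275) / 0.1500 = 0.5009 which rounds to 0.50
d₂ = 0.5009 − 0.1500 = 0.3509 which rounds to 0.35
exp(−rT) = exp(−0.065·0.25) = 0.9839
P = 205·0.9839·N(-0.35) − 215·N(-0.50) = 205·0.9839·0.3632 − 215·0.3085 = 73.2573 − 66.3275 = 6.9298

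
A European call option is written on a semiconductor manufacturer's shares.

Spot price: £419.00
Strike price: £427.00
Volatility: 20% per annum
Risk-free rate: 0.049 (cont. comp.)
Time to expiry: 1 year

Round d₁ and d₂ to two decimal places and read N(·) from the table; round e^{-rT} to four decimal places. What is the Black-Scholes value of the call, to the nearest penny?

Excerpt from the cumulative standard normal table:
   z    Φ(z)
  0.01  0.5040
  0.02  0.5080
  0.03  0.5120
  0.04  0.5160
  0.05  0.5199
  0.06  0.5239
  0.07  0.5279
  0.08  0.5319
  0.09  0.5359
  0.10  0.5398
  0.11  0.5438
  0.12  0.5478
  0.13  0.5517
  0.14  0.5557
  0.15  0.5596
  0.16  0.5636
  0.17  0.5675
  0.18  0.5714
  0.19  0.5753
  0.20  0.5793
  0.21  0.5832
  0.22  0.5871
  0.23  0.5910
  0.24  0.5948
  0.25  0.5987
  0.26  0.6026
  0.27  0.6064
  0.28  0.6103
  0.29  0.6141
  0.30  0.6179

£39.47

σ√T = 0.2·√1 = 0.2000
ln(S/K) + (r + σ²/2)T = ln(419/427) + (0.049 + 0.2²/2)·1 = -0.0189 + 0.0690 = 0.0501
d₁ = 0.0501 / 0.2000 = 0.2504 which rounds to 0.25
d₂ = d₁ − σ√T = 0.2504 − 0.2000 = 0.0504 which rounds to 0.05
exp(−rT) = exp(−0.049·1) = 0.9522
N(d₁) = N(0.25) = 0.5987;  N(d₂) = N(0.05) = 0.5199
C = 419·0.5987 − 427·0.9522·0.5199 = 250.8553 − 211.3858 = 39.4695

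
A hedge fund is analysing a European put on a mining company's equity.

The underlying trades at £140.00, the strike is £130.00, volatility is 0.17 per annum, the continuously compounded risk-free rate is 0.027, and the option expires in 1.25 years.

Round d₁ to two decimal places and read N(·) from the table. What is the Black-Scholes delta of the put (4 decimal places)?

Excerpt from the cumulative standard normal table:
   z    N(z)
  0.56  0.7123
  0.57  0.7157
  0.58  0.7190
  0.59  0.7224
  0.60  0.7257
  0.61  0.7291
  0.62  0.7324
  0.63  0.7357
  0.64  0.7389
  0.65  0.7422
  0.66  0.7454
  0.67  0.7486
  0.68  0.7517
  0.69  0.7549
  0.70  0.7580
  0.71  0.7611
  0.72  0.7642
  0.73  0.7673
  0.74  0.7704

-0.2546

σ√T = 0.17 × 1.1180 = 0.1901
d₁ = [ln(140/130) + (0.027 + 0.17²/2)·1.25] / 0.1901 = [0.0741 + 0.0518] / 0.1901 = 0.6625 → 0.66
N(d₁) = N(0.66) = 0.7454
Δ_put = N(d₁) − 1 = 0.7454 − 1 = -0.2546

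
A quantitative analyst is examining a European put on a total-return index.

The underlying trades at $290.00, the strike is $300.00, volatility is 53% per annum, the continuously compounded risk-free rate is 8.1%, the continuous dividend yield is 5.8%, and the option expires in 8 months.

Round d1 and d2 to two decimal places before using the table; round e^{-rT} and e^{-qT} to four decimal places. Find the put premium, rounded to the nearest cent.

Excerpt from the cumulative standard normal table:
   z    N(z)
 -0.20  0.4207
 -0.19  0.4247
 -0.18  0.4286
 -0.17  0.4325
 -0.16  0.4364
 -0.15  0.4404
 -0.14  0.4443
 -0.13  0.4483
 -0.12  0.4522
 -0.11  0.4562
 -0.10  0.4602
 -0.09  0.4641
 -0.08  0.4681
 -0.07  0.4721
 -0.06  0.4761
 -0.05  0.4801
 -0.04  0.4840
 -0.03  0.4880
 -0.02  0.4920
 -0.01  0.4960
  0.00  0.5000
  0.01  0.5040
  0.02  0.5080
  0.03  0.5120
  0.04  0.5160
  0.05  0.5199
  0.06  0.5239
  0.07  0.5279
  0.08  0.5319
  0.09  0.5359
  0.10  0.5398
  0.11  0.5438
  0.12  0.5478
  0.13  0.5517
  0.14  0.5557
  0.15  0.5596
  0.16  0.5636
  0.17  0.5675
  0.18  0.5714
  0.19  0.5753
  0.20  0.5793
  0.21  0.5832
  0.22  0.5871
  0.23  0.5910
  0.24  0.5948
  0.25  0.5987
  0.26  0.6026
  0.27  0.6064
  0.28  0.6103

$50.60

σ√T = 0.53·√0.6667 = 0.4327
d₁ = [ln(290/300) + (0.081 − 0.058 + 0.53²/2)·0.6667] / 0.4327 = [-0.0339 + 0.1090] / 0.4327 = 0.1735 which rounds to 0.17
d₂ = d₁ − σ√T = 0.1735 − 0.4327 = -0.2593 which rounds to -0.26
exp(−qT) = exp(−0.058·0.6667) = 0.9621;  exp(−rT) = exp(−0.081·0.6667) = 0.9474
P = 300·0.9474·N(0.26) − 290·0.9621·N(-0.17) = 300·0.9474·0.6026 − 290·0.9621·0.4325 = 171.2710 − 120.6714 = 50.5996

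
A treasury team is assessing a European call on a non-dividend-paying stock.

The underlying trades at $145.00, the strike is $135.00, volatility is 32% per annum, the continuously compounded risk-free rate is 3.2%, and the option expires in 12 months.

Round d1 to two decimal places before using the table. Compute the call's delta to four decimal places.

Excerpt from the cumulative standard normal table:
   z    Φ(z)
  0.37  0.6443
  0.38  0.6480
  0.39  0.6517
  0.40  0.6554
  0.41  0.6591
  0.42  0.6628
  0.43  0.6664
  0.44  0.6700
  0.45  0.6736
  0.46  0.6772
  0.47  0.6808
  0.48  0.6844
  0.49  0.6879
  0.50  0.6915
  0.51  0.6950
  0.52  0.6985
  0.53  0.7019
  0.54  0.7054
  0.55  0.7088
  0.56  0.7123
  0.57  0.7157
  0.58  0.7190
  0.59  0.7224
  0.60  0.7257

σ√T = 0.32 × 1.0000 = 0.3200
d₁ = [ln(145/135) + (0.032 + 0.32²/2)·1] / 0.3200 = [0.0715 + 0.0832] / 0.3200 = 0.4833 → 0.48
N(d₁) = N(0.48) = 0.6844
Δ_call = N(d₁) = 0.6844

0.6844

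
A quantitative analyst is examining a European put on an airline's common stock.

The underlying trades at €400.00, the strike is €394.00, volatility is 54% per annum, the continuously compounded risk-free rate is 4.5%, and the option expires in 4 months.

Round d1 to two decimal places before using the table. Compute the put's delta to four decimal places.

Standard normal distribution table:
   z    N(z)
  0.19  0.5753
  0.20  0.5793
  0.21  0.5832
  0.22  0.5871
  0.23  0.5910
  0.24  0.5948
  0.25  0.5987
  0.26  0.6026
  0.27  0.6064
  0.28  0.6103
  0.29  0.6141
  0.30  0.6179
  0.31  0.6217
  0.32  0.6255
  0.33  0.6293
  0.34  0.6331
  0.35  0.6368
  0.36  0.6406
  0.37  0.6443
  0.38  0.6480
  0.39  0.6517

-0.4013

σ√T = 0.54·√0.3333 = 0.3118
d₁ = [ln(400/394) + (0.045 + ½·0.54²)·0.3333] / (σ√T) = (0.0151 + 0.0636) / 0.3118 = 0.2525 → 0.25
N(d₁) = N(0.25) = 0.5987
Δ_put = N(d₁) − 1 = 0.5987 − 1 = -0.4013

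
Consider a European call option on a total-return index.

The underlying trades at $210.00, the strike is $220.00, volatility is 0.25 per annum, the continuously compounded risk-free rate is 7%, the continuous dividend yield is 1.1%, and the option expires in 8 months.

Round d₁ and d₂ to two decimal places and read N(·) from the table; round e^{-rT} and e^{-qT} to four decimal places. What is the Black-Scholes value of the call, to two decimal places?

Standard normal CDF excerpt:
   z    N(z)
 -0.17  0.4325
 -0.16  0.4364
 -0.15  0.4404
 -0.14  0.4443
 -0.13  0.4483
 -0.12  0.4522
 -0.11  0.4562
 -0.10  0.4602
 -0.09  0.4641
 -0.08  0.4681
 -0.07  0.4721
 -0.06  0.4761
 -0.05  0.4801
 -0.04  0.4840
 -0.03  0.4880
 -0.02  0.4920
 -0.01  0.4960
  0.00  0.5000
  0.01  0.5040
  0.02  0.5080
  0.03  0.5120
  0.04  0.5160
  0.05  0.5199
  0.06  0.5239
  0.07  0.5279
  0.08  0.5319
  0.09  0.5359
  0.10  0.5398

T = 0.6667;  σ√T = 0.2041
ln(S/K) + (r − q + σ²/2)T = ln(210/220) + (0.07 − 0.011 + 0.25²/2)·0.6667 = -0.0465 + 0.0602 = 0.0136
d₁ = 0.0136 / 0.2041 = 0.0669 ⇒ 0.07
d₂ = d₁ − σ√T = 0.0669 − 0.2041 = -0.1373 ⇒ -0.14
e^(−qT) = e^(−0.011·0.6667) = 0.9927;  e^(−rT) = e^(−0.07·0.6667) = 0.9544
C = 210·0.9927·N(0.07) − 220·0.9544·N(-0.14) = 210·0.9927·0.5279 − 220·0.9544·0.4443 = 110.0497 − 93.2888 = 16.7609

$16.76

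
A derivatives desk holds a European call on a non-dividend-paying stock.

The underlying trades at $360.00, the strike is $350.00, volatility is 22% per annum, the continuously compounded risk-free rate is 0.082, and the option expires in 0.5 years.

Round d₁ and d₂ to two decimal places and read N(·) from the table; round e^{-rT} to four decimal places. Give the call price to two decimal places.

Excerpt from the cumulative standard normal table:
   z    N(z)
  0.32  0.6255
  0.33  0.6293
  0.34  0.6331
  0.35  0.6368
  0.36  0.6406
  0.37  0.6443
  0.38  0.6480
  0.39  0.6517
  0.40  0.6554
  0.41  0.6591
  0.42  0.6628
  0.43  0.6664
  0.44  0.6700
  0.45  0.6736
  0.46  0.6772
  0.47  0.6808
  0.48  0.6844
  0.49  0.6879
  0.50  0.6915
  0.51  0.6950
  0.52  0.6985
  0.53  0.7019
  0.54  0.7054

T = 0.5;  σ√T = 0.1556
d₁ = [ln(360/350) + (0.082 + 0.22²/2)·0.5] / 0.1556 = [0.0282 + 0.0531] / 0.1556 = 0.5224 which rounds to 0.52
d₂ = d₁ − σ√T = 0.5224 − 0.1556 = 0.3669 which rounds to 0.37
e^(−rT) = e^(−0.082·0.5) = 0.9598
C = 360·N(0.52) − 350·0.9598·N(0.37) = 360·0.6985 − 350·0.9598·0.6443 = 251.4600 − 216.4397 = 35.0203

$35.02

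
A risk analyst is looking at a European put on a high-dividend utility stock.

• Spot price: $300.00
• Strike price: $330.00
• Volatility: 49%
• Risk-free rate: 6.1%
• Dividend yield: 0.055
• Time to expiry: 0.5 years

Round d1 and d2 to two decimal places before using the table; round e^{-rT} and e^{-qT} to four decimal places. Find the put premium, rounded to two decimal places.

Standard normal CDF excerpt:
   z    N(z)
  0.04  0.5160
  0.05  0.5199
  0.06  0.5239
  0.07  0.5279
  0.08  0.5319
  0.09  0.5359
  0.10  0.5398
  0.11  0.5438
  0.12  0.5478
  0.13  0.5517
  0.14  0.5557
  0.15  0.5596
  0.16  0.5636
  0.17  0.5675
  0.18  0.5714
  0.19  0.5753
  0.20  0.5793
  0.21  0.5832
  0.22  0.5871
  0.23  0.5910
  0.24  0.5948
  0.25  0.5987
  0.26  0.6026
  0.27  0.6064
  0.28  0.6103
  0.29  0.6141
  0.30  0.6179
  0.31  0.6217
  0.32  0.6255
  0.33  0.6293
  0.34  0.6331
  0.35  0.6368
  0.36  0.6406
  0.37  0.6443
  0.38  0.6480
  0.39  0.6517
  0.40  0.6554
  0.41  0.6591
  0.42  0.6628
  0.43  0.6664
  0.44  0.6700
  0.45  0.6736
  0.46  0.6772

T = 0.5;  σ√T = 0.3465
d₁ = [ln(300/330) + (0.061 − 0.055 + 0.49²/2)·0.5] / 0.3465 = [-0.0953 + 0.0630] / 0.3465 = -0.0932 ≈ -0.09
d₂ = d₁ − σ√T = -0.0932 − 0.3465 = -0.4397 ≈ -0.44
exp(−qT) = exp(−0.055·0.5) = 0.9729;  exp(−rT) = exp(−0.061·0.5) = 0.9700
N(−d₂) = N(0.44) = 0.6700;  N(−d₁) = N(0.09) = 0.5359
P = 330·0.9700·0.6700 − 300·0.9729·0.5359 = 214.4670 − 156.4131 = 58.0539

$58.05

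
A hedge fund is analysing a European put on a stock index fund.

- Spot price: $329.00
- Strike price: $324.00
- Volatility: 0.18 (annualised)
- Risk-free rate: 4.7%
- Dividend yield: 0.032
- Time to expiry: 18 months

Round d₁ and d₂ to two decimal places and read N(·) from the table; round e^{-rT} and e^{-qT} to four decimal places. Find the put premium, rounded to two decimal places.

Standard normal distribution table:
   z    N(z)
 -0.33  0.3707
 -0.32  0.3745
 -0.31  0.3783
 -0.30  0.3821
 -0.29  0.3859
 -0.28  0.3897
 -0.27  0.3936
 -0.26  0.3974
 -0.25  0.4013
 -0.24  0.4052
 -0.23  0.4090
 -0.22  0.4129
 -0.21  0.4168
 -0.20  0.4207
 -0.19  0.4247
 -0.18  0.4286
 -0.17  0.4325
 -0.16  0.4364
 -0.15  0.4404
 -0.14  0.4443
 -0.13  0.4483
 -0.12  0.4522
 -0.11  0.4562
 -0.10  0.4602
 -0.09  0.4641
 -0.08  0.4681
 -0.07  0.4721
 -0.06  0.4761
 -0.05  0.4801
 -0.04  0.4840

σ√T = 0.18 × 1.2247 = 0.2205
ln(S/K) + (r − q + σ²/2)T = ln(329/324) + (0.047 − 0.032 + 0.18²/2)·1.5 = 0.0153 + 0.0468 = 0.0621
d₁ = 0.0621 / 0.2205 = 0.2818 ≈ 0.28
d₂ = d₁ − σ√T = 0.2818 − 0.2205 = 0.0613 ≈ 0.06
e^(−qT) = e^(−0.032·1.5) = 0.9531;  e^(−rT) = e^(−0.047·1.5) = 0.9319
N(−d₂) = N(-0.06) = 0.4761;  N(−d₁) = N(-0.28) = 0.3897
P = 324·0.9319·0.4761 − 329·0.9531·0.3897 = 143.7515 − 122.1982 = 21.5533

$21.55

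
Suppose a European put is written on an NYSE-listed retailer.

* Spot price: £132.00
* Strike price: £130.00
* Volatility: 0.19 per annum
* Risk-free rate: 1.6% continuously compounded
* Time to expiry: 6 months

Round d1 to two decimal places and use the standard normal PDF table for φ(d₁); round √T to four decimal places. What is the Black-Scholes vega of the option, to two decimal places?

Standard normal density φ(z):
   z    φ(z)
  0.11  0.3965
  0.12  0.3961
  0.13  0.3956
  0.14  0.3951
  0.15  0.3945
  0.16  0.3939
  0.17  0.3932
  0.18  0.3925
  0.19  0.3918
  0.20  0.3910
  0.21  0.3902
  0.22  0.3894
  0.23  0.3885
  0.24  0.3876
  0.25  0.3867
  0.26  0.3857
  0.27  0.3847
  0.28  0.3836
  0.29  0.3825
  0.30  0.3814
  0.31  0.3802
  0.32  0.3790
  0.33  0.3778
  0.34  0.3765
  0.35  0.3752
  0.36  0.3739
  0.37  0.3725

σ√T = 0.19·√0.5 = 0.1344
d₁ = [ln(132/130) + (0.016 + 0.19²/2)·0.5] / 0.1344 = [0.0153 + 0.0170] / 0.1344 = 0.2404 ⇒ 0.24
√T = √0.5 = 0.7071
φ(d₁) = φ(0.24) = 0.3876
vega = S·φ(d₁)·√T = 132·0.3876·0.7071 = 36.1775
(The call has the same vega.)

36.18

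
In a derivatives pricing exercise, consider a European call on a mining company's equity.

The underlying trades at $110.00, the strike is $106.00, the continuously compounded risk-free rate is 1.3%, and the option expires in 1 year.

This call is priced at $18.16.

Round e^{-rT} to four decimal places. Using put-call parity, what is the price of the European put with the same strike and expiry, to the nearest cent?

$12.79

exp(−rT) = exp(−0.013·1) = 0.9871
Put-call parity: C − P = S − K·e^(−rT) = 110 − 106·0.9871 = 110 − 104.6326 = 5.3674
P = C − (C − P) = 18.16 − (5.3674) = 12.7926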